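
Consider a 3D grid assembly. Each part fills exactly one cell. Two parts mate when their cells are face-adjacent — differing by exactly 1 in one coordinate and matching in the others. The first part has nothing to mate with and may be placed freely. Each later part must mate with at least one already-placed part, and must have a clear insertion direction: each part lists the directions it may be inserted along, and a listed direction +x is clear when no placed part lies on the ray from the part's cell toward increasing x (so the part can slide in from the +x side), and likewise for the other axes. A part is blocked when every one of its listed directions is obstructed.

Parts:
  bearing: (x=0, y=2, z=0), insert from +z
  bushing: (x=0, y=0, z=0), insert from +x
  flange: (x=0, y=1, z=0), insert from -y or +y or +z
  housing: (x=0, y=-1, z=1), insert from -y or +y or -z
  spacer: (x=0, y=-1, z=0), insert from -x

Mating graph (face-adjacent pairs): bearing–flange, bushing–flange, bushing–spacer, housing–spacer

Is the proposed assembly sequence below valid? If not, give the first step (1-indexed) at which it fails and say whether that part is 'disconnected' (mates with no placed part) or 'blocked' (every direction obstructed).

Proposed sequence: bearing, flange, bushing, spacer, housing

1. bearing@(0, 2, 0) [+z clear] — {bearing}
2. flange@(0, 1, 0) [-y clear] — {bearing, flange}
3. bushing@(0, 0, 0) [+x clear] — {bearing, bushing, flange}
4. spacer@(0, -1, 0) [-x clear] — {bearing, bushing, flange, spacer}
5. housing@(0, -1, 1) [-y clear] — {bearing, bushing, flange, housing, spacer}

Valid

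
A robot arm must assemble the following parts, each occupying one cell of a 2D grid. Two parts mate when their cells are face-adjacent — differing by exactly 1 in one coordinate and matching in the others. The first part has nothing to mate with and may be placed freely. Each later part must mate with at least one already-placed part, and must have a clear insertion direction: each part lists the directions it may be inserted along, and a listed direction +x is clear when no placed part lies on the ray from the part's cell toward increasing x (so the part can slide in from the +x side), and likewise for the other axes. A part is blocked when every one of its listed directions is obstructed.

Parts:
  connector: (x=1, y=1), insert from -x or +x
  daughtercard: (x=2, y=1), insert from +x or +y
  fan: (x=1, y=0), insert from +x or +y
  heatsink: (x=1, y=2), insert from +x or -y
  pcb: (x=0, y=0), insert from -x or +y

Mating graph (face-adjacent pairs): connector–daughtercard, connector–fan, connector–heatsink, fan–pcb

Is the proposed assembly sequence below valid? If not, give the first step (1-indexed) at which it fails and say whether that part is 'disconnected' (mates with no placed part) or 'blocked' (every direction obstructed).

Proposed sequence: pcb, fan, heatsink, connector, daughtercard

Invalid at step 3 (disconnected)

1. pcb@(0, 0) [-x clear] — {pcb}
2. fan@(1, 0) [+x clear] — {fan, pcb}
3. heatsink@(1, 2) — no placed neighbour ⇒ disconnected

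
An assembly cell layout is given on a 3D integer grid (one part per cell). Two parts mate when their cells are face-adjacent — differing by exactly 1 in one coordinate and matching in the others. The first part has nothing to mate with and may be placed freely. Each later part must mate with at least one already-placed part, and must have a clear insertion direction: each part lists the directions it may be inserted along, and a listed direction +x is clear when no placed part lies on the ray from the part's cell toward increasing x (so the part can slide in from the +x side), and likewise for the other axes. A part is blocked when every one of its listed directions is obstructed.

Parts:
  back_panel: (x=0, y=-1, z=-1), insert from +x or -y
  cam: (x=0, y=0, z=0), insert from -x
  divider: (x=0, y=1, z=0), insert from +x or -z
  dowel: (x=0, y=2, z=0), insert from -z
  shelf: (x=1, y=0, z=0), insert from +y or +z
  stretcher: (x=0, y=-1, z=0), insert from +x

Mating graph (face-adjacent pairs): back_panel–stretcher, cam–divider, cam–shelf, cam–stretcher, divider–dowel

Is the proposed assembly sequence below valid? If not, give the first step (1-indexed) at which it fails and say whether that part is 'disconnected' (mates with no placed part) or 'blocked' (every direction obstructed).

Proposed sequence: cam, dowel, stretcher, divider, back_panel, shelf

Invalid at step 2 (disconnected)

1. cam@(0, 0, 0) [-x clear] — {cam}
2. dowel@(0, 2, 0) — no placed neighbour ⇒ disconnected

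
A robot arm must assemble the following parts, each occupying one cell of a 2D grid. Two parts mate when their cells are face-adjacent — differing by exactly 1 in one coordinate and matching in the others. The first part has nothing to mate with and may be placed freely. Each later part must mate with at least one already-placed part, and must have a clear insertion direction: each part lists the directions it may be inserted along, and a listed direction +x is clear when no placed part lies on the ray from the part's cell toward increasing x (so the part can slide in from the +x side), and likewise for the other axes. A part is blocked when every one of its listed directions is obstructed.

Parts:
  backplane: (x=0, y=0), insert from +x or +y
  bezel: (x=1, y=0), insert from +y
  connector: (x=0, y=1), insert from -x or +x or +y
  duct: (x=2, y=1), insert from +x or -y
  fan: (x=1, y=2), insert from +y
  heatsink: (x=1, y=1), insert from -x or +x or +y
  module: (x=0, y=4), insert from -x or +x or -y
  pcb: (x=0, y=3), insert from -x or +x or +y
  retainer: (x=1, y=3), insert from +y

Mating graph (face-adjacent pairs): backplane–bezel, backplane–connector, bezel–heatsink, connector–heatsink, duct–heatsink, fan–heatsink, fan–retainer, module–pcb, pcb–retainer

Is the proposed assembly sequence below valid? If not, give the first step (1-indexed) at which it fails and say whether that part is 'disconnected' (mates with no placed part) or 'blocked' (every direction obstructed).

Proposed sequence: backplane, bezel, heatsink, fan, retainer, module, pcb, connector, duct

1. backplane@(0, 0) [+x clear] — {backplane}
2. bezel@(1, 0) [+y clear] — {backplane, bezel}
3. heatsink@(1, 1) [-x clear] — {backplane, bezel, heatsink}
4. fan@(1, 2) [+y clear] — {backplane, bezel, fan, heatsink}
5. retainer@(1, 3) [+y clear] — {backplane, bezel, fan, heatsink, retainer}
6. module@(0, 4) — no placed neighbour ⇒ disconnected

Invalid at step 6 (disconnected)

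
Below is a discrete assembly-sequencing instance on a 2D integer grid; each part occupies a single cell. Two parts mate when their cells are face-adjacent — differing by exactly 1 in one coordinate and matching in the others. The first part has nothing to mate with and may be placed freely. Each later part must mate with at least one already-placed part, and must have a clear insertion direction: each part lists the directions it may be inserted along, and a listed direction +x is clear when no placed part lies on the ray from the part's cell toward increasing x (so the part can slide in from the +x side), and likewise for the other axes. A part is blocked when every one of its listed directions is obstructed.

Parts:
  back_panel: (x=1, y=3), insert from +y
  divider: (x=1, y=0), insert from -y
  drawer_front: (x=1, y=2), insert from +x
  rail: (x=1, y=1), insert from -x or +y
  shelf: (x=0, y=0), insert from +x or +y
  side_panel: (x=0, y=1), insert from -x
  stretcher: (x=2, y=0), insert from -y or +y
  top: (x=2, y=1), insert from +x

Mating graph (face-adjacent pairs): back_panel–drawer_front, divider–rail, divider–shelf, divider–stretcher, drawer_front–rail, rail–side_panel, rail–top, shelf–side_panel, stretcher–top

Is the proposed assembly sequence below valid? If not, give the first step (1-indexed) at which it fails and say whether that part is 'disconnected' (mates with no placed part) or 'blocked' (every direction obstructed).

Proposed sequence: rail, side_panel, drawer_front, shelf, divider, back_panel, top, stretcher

1. rail@(1, 1) [-x clear] — {rail}
2. side_panel@(0, 1) [-x clear] — {rail, side_panel}
3. drawer_front@(1, 2) [+x clear] — {drawer_front, rail, side_panel}
4. shelf@(0, 0) [+x clear] — {drawer_front, rail, shelf, side_panel}
5. divider@(1, 0) [-y clear] — {divider, drawer_front, rail, shelf, side_panel}
6. back_panel@(1, 3) [+y clear] — {back_panel, divider, drawer_front, rail, shelf, side_panel}
7. top@(2, 1) [+x clear] — {back_panel, divider, drawer_front, rail, shelf, side_panel, top}
8. stretcher@(2, 0) [-y clear] — {back_panel, divider, drawer_front, rail, shelf, side_panel, stretcher, top}

Valid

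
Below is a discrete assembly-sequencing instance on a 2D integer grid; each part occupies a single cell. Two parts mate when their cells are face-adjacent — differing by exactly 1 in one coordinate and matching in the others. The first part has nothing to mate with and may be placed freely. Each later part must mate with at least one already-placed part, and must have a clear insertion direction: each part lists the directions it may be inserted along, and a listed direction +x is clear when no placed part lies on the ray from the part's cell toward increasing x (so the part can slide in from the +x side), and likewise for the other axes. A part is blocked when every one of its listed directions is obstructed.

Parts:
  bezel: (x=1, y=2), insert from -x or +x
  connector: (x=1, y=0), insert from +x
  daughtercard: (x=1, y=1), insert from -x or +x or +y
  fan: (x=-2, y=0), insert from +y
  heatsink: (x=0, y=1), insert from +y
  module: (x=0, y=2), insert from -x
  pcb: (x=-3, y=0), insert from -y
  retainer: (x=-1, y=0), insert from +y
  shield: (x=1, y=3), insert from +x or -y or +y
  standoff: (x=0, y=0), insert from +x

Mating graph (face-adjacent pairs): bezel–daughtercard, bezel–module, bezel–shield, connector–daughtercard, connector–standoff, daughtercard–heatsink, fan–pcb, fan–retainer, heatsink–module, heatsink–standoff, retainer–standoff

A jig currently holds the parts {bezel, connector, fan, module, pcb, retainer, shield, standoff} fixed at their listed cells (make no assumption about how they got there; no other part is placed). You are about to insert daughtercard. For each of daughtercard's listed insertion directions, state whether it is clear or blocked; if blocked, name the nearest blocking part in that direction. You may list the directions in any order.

-x: ray from daughtercard(1, 1) has no placed part ⇒ clear
+x: ray from daughtercard(1, 1) has no placed part ⇒ clear
+y: nearest on ray is bezel@(1, 2) ⇒ blocked

+x: clear; +y: blocked by bezel; -x: clear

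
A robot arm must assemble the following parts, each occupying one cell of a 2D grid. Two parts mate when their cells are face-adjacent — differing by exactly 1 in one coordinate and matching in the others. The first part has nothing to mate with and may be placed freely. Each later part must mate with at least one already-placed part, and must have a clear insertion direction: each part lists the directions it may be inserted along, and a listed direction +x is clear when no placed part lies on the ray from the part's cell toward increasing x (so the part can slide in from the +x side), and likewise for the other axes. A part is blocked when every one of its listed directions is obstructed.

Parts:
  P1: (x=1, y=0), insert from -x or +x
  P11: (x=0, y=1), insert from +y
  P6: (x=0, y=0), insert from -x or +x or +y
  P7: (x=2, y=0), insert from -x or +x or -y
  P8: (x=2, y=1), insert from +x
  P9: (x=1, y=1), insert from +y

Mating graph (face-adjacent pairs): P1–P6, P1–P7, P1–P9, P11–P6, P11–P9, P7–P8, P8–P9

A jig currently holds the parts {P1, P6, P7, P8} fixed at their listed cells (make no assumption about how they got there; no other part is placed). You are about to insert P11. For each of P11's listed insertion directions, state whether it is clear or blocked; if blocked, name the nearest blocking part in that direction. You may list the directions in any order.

+y: clear

+y: ray from P11(0, 1) has no placed part ⇒ clear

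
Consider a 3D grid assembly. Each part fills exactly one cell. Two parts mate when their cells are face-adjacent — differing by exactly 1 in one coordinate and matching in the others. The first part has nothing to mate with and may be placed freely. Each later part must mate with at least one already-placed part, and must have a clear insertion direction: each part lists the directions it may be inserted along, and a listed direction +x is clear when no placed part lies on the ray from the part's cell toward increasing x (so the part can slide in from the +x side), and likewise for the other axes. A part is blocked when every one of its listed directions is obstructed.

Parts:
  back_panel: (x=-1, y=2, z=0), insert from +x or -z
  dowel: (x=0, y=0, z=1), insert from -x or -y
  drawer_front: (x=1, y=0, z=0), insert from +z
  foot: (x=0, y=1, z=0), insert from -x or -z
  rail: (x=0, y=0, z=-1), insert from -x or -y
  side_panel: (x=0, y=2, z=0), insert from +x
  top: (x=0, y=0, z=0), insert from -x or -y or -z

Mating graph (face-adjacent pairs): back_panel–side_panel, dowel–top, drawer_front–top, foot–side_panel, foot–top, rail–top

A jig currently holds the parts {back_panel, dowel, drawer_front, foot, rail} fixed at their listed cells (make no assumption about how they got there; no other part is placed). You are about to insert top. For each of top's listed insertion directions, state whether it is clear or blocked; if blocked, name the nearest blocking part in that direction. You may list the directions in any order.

-x: ray from top(0, 0, 0) has no placed part ⇒ clear
-y: ray from top(0, 0, 0) has no placed part ⇒ clear
-z: nearest on ray is rail@(0, 0, -1) ⇒ blocked

-x: clear; -y: clear; -z: blocked by rail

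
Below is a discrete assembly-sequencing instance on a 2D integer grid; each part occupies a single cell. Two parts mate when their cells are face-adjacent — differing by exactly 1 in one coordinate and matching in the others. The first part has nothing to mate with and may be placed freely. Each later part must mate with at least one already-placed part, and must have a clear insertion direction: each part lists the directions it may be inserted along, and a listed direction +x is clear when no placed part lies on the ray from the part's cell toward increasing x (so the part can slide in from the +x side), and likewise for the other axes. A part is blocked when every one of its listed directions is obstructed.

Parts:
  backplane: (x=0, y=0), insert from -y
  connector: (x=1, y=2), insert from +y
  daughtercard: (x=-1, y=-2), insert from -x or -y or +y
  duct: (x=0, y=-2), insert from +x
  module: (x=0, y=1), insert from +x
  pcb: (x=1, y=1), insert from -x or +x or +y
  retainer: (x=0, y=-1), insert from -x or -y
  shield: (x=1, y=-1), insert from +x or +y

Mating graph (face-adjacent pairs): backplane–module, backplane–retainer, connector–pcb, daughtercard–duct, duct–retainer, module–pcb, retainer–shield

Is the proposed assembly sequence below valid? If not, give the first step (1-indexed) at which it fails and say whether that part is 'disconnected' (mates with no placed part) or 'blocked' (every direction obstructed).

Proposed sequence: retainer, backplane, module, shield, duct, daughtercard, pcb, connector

1. retainer@(0, -1) [-x clear] — {retainer}
2. backplane@(0, 0) — -y all obstructed ⇒ blocked

Invalid at step 2 (blocked)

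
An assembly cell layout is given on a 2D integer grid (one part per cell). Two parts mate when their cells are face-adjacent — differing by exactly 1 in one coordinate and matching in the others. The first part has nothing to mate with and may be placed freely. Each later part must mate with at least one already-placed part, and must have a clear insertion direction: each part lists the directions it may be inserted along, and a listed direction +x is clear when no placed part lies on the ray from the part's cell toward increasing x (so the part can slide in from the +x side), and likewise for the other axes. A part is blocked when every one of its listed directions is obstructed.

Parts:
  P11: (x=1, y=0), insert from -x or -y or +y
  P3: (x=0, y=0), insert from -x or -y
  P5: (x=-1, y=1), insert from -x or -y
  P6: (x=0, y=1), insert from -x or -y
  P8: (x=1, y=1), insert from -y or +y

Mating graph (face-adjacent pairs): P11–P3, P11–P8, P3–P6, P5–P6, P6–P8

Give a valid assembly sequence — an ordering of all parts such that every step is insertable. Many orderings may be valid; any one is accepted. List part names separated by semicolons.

P3; P11; P8; P6; P5

1. P3@(0, 0) [-x clear] — {P3}
2. P11@(1, 0) [-y clear] — {P11, P3}
3. P8@(1, 1) [+y clear] — {P11, P3, P8}
4. P6@(0, 1) [-x clear] — {P11, P3, P6, P8}
5. P5@(-1, 1) [-x clear] — {P11, P3, P5, P6, P8}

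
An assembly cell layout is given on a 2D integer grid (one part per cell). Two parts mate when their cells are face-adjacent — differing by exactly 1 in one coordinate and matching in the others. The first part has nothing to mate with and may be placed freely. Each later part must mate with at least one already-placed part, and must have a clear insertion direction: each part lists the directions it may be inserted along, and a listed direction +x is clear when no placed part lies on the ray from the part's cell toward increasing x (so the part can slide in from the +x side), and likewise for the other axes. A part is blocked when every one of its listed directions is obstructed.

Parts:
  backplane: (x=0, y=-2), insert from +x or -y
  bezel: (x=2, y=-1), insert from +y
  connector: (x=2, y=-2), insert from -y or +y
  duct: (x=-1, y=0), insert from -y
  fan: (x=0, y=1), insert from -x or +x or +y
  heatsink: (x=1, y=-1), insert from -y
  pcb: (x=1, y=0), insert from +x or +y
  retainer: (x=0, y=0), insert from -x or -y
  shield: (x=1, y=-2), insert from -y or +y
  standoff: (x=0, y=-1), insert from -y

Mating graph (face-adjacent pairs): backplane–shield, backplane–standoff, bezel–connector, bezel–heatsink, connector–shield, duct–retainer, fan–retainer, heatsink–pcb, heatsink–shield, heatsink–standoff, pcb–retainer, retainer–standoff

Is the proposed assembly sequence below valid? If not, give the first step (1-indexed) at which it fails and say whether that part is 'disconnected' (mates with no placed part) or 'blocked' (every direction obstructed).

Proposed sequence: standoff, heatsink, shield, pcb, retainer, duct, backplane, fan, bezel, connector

Valid

1. standoff@(0, -1) [-y clear] — {standoff}
2. heatsink@(1, -1) [-y clear] — {heatsink, standoff}
3. shield@(1, -2) [-y clear] — {heatsink, shield, standoff}
4. pcb@(1, 0) [+x clear] — {heatsink, pcb, shield, standoff}
5. retainer@(0, 0) [-x clear] — {heatsink, pcb, retainer, shield, standoff}
6. duct@(-1, 0) [-y clear] — {duct, heatsink, pcb, retainer, shield, standoff}
7. backplane@(0, -2) [-y clear] — {backplane, duct, heatsink, pcb, retainer, shield, standoff}
8. fan@(0, 1) [-x clear] — {backplane, duct, fan, heatsink, pcb, retainer, shield, standoff}
9. bezel@(2, -1) [+y clear] — {backplane, bezel, duct, fan, heatsink, pcb, retainer, shield, standoff}
10. connector@(2, -2) [-y clear] — {backplane, bezel, connector, duct, fan, heatsink, pcb, retainer, shield, standoff}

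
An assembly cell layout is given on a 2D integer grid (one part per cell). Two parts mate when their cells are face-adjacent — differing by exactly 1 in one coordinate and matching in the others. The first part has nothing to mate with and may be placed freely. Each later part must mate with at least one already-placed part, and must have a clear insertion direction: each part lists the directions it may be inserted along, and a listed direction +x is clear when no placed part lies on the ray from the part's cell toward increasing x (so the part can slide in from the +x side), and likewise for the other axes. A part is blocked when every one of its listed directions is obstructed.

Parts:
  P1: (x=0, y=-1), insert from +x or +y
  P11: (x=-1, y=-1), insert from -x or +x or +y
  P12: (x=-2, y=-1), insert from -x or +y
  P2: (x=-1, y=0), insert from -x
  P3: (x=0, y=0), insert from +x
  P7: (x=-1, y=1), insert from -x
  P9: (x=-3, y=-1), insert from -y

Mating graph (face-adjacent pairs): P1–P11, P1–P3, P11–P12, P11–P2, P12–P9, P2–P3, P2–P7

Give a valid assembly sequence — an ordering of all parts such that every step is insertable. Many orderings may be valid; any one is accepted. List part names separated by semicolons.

P9; P12; P11; P1; P2; P3; P7

1. P9@(-3, -1) [-y clear] — {P9}
2. P12@(-2, -1) [+y clear] — {P12, P9}
3. P11@(-1, -1) [+x clear] — {P11, P12, P9}
4. P1@(0, -1) [+x clear] — {P1, P11, P12, P9}
5. P2@(-1, 0) [-x clear] — {P1, P11, P12, P2, P9}
6. P3@(0, 0) [+x clear] — {P1, P11, P12, P2, P3, P9}
7. P7@(-1, 1) [-x clear] — {P1, P11, P12, P2, P3, P7, P9}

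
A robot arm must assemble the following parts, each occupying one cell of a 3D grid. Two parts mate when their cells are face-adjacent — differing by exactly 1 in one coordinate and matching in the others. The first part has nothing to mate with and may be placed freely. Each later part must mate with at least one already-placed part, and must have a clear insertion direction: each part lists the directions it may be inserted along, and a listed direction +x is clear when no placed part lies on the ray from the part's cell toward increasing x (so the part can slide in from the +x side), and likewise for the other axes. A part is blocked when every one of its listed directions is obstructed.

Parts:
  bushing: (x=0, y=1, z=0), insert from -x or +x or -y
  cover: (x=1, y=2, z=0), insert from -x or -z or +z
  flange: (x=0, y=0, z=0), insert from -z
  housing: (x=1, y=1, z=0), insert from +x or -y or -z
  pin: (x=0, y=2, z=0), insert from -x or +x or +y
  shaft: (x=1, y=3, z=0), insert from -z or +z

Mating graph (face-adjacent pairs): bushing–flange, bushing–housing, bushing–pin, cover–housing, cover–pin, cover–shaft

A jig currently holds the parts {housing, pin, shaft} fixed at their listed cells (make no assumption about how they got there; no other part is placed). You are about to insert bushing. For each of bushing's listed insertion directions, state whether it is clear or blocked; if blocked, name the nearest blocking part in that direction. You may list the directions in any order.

+x: blocked by housing; -x: clear; -y: clear

-x: ray from bushing(0, 1, 0) has no placed part ⇒ clear
+x: nearest on ray is housing@(1, 1, 0) ⇒ blocked
-y: ray from bushing(0, 1, 0) has no placed part ⇒ clear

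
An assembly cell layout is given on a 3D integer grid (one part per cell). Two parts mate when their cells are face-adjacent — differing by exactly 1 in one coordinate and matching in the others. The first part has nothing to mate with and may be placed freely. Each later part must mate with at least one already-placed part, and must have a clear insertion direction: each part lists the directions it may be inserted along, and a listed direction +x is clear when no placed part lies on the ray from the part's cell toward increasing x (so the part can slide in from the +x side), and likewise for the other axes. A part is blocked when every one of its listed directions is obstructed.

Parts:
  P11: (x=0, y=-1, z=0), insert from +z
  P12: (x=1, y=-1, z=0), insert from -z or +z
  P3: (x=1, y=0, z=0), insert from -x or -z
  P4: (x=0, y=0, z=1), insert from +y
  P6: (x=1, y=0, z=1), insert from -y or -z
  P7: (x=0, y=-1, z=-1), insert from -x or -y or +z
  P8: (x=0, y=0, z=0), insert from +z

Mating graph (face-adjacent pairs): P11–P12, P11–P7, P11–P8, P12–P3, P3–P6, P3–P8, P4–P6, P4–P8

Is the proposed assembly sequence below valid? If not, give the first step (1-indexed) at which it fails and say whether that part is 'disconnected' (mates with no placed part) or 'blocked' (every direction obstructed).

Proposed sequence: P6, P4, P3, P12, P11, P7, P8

Invalid at step 7 (blocked)

1. P6@(1, 0, 1) [-y clear] — {P6}
2. P4@(0, 0, 1) [+y clear] — {P4, P6}
3. P3@(1, 0, 0) [-x clear] — {P3, P4, P6}
4. P12@(1, -1, 0) [-z clear] — {P12, P3, P4, P6}
5. P11@(0, -1, 0) [+z clear] — {P11, P12, P3, P4, P6}
6. P7@(0, -1, -1) [-x clear] — {P11, P12, P3, P4, P6, P7}
7. P8@(0, 0, 0) — +z all obstructed ⇒ blocked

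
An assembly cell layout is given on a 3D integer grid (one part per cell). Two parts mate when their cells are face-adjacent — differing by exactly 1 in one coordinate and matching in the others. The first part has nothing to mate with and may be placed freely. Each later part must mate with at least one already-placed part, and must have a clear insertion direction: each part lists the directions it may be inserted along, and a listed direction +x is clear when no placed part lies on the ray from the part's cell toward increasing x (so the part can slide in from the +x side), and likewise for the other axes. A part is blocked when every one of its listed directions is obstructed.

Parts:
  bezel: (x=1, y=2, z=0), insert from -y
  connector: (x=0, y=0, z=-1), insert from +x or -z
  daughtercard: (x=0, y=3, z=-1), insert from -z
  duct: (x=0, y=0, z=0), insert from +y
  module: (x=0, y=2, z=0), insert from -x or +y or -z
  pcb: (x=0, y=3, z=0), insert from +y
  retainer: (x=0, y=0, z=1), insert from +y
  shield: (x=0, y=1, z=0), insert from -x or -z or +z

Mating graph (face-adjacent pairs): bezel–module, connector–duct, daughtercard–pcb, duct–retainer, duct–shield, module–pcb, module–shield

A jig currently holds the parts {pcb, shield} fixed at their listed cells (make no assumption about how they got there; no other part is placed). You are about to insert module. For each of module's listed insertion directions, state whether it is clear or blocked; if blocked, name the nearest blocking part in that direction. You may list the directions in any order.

-x: ray from module(0, 2, 0) has no placed part ⇒ clear
+y: nearest on ray is pcb@(0, 3, 0) ⇒ blocked
-z: ray from module(0, 2, 0) has no placed part ⇒ clear

+y: blocked by pcb; -x: clear; -z: clear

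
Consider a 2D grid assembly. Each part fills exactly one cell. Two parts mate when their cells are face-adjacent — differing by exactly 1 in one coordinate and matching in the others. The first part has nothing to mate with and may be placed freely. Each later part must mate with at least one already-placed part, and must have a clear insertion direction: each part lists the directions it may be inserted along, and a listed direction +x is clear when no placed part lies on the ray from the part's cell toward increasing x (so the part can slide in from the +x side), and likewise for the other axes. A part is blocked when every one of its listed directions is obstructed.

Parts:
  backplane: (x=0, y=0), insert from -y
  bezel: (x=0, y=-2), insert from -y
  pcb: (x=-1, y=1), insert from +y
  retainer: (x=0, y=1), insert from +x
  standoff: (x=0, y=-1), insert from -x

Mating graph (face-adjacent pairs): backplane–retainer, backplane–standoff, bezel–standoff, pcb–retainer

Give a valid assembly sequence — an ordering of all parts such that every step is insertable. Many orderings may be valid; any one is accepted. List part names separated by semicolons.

1. backplane@(0, 0) [-y clear] — {backplane}
2. standoff@(0, -1) [-x clear] — {backplane, standoff}
3. bezel@(0, -2) [-y clear] — {backplane, bezel, standoff}
4. retainer@(0, 1) [+x clear] — {backplane, bezel, retainer, standoff}
5. pcb@(-1, 1) [+y clear] — {backplane, bezel, pcb, retainer, standoff}

backplane; standoff; bezel; retainer; pcb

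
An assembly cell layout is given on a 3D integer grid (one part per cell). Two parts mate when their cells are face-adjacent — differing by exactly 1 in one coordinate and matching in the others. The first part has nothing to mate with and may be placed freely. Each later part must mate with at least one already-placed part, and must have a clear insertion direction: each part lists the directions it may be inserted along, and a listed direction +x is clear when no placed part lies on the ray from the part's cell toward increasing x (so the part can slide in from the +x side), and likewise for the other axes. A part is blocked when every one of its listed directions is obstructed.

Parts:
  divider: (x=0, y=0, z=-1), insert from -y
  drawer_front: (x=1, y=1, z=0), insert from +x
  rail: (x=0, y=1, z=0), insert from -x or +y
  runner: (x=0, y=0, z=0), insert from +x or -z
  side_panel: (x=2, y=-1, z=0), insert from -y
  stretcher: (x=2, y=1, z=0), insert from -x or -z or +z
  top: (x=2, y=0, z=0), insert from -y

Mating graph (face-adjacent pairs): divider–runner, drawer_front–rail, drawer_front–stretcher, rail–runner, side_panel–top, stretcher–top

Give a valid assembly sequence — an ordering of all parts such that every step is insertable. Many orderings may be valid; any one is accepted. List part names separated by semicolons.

drawer_front; rail; stretcher; top; side_panel; runner; divider

1. drawer_front@(1, 1, 0) [+x clear] — {drawer_front}
2. rail@(0, 1, 0) [-x clear] — {drawer_front, rail}
3. stretcher@(2, 1, 0) [-z clear] — {drawer_front, rail, stretcher}
4. top@(2, 0, 0) [-y clear] — {drawer_front, rail, stretcher, top}
5. side_panel@(2, -1, 0) [-y clear] — {drawer_front, rail, side_panel, stretcher, top}
6. runner@(0, 0, 0) [-z clear] — {drawer_front, rail, runner, side_panel, stretcher, top}
7. divider@(0, 0, -1) [-y clear] — {divider, drawer_front, rail, runner, side_panel, stretcher, top}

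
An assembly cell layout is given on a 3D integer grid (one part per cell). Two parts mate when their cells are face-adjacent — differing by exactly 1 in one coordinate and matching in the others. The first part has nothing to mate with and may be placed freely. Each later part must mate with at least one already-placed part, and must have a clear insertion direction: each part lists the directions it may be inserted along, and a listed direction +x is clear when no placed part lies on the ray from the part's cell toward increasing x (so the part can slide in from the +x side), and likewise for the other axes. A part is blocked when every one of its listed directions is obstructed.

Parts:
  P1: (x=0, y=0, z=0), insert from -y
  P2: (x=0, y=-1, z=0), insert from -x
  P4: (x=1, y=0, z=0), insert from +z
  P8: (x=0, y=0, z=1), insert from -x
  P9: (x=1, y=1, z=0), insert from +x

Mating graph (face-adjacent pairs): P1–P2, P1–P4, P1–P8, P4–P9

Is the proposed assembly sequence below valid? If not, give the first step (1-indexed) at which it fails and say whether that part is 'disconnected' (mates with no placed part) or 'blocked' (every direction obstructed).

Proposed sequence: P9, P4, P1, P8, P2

1. P9@(1, 1, 0) [+x clear] — {P9}
2. P4@(1, 0, 0) [+z clear] — {P4, P9}
3. P1@(0, 0, 0) [-y clear] — {P1, P4, P9}
4. P8@(0, 0, 1) [-x clear] — {P1, P4, P8, P9}
5. P2@(0, -1, 0) [-x clear] — {P1, P2, P4, P8, P9}

Valid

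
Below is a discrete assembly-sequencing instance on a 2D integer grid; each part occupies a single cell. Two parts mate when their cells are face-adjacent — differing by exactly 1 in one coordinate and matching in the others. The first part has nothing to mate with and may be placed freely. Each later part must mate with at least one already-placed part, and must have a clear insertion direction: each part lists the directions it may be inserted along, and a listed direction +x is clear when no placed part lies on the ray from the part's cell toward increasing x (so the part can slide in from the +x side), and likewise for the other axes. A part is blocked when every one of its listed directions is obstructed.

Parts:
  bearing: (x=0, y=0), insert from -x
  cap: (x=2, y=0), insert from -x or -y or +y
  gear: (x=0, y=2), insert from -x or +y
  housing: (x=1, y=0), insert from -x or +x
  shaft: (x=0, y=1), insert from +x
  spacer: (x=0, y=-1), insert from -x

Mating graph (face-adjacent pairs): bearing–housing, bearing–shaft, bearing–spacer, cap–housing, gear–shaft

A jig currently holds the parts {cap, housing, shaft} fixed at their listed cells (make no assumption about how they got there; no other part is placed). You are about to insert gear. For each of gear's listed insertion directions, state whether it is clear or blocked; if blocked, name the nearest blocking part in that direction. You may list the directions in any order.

+y: clear; -x: clear

-x: ray from gear(0, 2) has no placed part ⇒ clear
+y: ray from gear(0, 2) has no placed part ⇒ clear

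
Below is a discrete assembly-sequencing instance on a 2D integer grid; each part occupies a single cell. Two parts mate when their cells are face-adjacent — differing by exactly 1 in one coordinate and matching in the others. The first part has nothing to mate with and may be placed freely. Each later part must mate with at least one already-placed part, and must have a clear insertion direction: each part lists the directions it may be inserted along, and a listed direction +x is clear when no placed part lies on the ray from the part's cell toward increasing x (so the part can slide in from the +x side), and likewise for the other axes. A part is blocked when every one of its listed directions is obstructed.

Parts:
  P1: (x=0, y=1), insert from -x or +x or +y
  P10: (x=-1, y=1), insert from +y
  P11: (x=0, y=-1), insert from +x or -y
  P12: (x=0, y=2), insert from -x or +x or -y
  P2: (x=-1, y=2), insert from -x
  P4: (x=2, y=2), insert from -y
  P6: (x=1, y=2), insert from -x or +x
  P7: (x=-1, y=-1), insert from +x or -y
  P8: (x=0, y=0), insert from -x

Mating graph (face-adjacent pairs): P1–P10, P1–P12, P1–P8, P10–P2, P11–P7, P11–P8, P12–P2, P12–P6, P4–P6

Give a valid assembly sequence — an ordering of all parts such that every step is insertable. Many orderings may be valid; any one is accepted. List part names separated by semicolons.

1. P4@(2, 2) [-y clear] — {P4}
2. P6@(1, 2) [-x clear] — {P4, P6}
3. P12@(0, 2) [-x clear] — {P12, P4, P6}
4. P1@(0, 1) [-x clear] — {P1, P12, P4, P6}
5. P10@(-1, 1) [+y clear] — {P1, P10, P12, P4, P6}
6. P2@(-1, 2) [-x clear] — {P1, P10, P12, P2, P4, P6}
7. P8@(0, 0) [-x clear] — {P1, P10, P12, P2, P4, P6, P8}
8. P11@(0, -1) [+x clear] — {P1, P10, P11, P12, P2, P4, P6, P8}
9. P7@(-1, -1) [-y clear] — {P1, P10, P11, P12, P2, P4, P6, P7, P8}

P4; P6; P12; P1; P10; P2; P8; P11; P7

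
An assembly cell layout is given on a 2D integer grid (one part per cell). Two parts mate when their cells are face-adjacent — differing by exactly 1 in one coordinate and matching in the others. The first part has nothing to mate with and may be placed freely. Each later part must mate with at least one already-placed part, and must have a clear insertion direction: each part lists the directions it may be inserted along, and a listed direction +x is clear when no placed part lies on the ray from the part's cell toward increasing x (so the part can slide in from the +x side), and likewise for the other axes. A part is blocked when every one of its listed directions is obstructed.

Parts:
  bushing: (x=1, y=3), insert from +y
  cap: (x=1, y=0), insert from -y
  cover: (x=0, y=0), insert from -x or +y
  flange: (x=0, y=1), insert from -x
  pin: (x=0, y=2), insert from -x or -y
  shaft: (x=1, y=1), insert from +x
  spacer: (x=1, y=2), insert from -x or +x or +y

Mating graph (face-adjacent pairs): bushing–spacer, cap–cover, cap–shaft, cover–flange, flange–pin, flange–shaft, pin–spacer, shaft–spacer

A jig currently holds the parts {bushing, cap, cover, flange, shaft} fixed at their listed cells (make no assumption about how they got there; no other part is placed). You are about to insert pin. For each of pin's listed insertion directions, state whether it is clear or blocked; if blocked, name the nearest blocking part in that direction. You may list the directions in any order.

-x: clear; -y: blocked by flange

-x: ray from pin(0, 2) has no placed part ⇒ clear
-y: nearest on ray is flange@(0, 1) ⇒ blocked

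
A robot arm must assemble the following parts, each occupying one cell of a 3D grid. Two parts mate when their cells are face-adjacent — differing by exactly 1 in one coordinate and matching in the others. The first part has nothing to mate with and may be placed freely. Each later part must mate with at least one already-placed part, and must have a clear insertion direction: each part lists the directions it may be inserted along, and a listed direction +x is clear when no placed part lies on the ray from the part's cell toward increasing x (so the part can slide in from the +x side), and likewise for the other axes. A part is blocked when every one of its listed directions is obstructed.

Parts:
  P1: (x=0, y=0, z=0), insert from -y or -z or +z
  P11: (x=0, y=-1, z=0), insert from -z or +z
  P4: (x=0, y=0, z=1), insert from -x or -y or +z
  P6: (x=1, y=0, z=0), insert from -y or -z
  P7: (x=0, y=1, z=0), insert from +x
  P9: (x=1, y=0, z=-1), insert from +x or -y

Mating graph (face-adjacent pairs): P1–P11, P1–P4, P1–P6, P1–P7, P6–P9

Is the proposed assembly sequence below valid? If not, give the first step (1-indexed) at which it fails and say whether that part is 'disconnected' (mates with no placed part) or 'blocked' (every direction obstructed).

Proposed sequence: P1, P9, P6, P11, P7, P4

Invalid at step 2 (disconnected)

1. P1@(0, 0, 0) [-y clear] — {P1}
2. P9@(1, 0, -1) — no placed neighbour ⇒ disconnected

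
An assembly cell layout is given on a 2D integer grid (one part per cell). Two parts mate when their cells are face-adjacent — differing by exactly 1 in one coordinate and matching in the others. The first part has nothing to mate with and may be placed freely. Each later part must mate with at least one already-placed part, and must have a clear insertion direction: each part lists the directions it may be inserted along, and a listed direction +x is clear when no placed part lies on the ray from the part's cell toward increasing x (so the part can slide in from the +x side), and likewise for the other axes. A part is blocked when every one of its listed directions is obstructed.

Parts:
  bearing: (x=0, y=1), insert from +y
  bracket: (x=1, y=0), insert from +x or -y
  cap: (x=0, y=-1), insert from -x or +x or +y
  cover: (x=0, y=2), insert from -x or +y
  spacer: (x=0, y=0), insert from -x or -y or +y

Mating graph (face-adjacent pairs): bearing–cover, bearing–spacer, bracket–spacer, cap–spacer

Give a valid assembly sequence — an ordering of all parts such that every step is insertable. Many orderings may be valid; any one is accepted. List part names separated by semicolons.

bearing; cover; spacer; bracket; cap

1. bearing@(0, 1) [+y clear] — {bearing}
2. cover@(0, 2) [-x clear] — {bearing, cover}
3. spacer@(0, 0) [-x clear] — {bearing, cover, spacer}
4. bracket@(1, 0) [+x clear] — {bearing, bracket, cover, spacer}
5. cap@(0, -1) [-x clear] — {bearing, bracket, cap, cover, spacer}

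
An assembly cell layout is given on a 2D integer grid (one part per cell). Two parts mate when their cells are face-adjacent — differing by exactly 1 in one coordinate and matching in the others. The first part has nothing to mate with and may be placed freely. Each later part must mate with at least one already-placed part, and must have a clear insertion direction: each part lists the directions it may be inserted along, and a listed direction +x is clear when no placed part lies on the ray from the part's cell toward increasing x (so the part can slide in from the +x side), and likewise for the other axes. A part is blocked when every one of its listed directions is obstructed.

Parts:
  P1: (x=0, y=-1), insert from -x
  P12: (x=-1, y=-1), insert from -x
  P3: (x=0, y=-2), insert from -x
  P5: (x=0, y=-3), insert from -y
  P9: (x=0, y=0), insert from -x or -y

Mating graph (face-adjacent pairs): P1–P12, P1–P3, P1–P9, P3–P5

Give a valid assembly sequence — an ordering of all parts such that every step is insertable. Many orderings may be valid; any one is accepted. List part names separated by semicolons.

1. P5@(0, -3) [-y clear] — {P5}
2. P3@(0, -2) [-x clear] — {P3, P5}
3. P1@(0, -1) [-x clear] — {P1, P3, P5}
4. P12@(-1, -1) [-x clear] — {P1, P12, P3, P5}
5. P9@(0, 0) [-x clear] — {P1, P12, P3, P5, P9}

P5; P3; P1; P12; P9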